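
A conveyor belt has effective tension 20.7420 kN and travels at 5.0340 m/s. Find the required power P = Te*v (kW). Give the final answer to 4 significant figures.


P = Te * v = 20.7420 * 5.0340
P = 104.4 kW


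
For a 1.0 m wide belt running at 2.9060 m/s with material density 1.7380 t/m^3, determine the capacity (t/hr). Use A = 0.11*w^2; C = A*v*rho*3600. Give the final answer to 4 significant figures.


A = 0.11 * 1.0^2 = 0.11 m^2
C = 0.11 * 2.9060 * 1.7380 * 3600
C = 2000 t/hr


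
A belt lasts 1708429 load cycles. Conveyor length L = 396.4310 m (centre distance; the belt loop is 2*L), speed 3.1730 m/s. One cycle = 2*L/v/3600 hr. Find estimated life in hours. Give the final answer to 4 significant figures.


cycle_time = 2 * 396.4310 / 3.1730 / 3600 = 0.0694105 hr
life = 1708429 * 0.0694105 = 118600 hours


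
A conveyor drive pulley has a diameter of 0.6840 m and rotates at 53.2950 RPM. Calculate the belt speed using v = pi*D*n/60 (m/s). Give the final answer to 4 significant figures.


v = pi * 0.6840 * 53.2950 / 60
v = 1.909 m/s


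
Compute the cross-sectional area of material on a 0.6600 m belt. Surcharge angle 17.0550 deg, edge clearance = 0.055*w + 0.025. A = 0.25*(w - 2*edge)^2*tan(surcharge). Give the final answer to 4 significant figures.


edge = 0.055*0.6600 + 0.025 = 0.0613 m
ew = 0.6600 - 2*0.0613 = 0.5374 m
A = 0.25 * 0.5374^2 * tan(17.0550 deg)
A = 0.02215 m^2


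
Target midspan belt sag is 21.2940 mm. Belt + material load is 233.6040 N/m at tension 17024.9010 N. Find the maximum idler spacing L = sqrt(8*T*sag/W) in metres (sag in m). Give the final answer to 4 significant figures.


sag = 21.2940/1000 = 0.021294 m
L = sqrt(8 * 17024.9010 * 0.021294 / 233.6040)
L = 3.524 m


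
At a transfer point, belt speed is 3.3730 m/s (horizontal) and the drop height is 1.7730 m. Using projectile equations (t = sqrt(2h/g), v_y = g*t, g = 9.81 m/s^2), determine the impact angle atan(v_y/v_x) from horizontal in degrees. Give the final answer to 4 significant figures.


t = sqrt(2*1.7730/9.81) = 0.601222 s
v_y = 9.81 * 0.601222 = 5.89799 m/s
angle = atan(5.89799 / 3.3730) = 60.24 deg


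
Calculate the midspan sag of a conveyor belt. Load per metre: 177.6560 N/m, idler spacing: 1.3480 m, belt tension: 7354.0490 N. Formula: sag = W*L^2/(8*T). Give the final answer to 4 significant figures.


sag = 177.6560 * 1.3480^2 / (8 * 7354.0490)
sag = 0.005487 m


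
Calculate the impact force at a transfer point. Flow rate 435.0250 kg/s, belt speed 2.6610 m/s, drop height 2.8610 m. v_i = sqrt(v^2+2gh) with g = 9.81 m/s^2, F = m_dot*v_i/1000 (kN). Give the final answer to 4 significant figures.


v_i = sqrt(2.6610^2 + 2*9.81*2.8610) = 7.95071 m/s
F = 435.0250 * 7.95071 / 1000
F = 3.459 kN


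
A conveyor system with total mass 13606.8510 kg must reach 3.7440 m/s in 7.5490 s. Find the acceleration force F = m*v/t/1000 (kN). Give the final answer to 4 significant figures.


F = 13606.8510 * 3.7440 / 7.5490 / 1000
F = 6.748 kN


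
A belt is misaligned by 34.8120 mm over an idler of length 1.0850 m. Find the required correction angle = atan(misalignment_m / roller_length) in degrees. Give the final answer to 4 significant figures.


misalign_m = 34.8120 / 1000 = 0.034812 m
angle = atan(0.034812 / 1.0850)
angle = 1.838 deg


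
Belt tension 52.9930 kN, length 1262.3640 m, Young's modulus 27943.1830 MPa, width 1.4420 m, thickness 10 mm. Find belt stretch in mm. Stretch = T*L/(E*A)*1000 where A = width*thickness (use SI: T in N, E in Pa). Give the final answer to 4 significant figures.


A = 1.4420 * 0.01 = 0.01442 m^2
Stretch = 52.9930*1000 * 1262.3640 / (27943.1830e6 * 0.01442) * 1000
Stretch = 166.0 mm


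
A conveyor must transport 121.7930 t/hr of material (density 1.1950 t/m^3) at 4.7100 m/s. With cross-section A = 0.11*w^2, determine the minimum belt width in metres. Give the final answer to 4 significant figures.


A_req = 121.7930 / (4.7100 * 1.1950 * 3600) = 0.00601078 m^2
w = sqrt(0.00601078 / 0.11)
w = 0.2338 m


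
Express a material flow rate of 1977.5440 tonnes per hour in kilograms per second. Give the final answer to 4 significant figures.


m_dot = 1977.5440 * 1000 / 3600
m_dot = 549.3 kg/s


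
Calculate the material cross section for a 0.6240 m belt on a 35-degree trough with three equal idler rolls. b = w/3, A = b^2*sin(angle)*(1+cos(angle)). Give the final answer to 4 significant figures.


b = 0.6240/3 = 0.208 m
A = 0.208^2 * sin(35 deg) * (1 + cos(35 deg))
A = 0.04514 m^2


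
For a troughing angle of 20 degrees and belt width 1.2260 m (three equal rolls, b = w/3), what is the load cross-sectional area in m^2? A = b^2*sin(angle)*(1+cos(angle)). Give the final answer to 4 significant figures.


b = 1.2260/3 = 0.408667 m
A = 0.408667^2 * sin(20 deg) * (1 + cos(20 deg))
A = 0.1108 m^2


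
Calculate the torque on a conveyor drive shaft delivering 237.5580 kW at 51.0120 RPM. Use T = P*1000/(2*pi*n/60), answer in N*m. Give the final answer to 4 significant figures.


omega = 2*pi*51.0120/60 = 5.34196 rad/s
T = 237.5580*1000 / 5.34196
T = 44470 N*m


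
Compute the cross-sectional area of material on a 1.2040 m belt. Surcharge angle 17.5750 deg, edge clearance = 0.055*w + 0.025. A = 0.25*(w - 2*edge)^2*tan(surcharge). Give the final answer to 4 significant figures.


edge = 0.055*1.2040 + 0.025 = 0.09122 m
ew = 1.2040 - 2*0.09122 = 1.02156 m
A = 0.25 * 1.02156^2 * tan(17.5750 deg)
A = 0.08264 m^2


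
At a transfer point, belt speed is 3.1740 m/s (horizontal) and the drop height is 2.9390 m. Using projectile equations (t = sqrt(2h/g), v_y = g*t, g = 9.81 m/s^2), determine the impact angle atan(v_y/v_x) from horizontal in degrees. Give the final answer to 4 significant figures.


t = sqrt(2*2.9390/9.81) = 0.77407 s
v_y = 9.81 * 0.77407 = 7.59363 m/s
angle = atan(7.59363 / 3.1740) = 67.32 deg


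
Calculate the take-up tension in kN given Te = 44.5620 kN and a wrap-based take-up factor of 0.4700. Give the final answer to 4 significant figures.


T_tu = 44.5620 * 0.4700
T_tu = 20.94 kN


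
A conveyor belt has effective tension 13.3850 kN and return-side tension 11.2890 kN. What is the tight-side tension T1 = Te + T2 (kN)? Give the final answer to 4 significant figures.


T1 = Te + T2 = 13.3850 + 11.2890
T1 = 24.67 kN


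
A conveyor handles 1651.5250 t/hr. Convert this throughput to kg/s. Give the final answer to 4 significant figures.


m_dot = 1651.5250 * 1000 / 3600
m_dot = 458.8 kg/s


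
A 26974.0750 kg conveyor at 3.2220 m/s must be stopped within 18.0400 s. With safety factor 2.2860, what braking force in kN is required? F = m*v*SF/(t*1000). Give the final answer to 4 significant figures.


F = 26974.0750 * 3.2220 / 18.0400 * 2.2860 / 1000
F = 11.01 kN


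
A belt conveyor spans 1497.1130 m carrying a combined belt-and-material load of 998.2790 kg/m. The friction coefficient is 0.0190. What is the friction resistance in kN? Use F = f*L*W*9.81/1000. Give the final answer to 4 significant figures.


F = 0.0190 * 1497.1130 * 998.2790 * 9.81 / 1000
F = 278.6 kN


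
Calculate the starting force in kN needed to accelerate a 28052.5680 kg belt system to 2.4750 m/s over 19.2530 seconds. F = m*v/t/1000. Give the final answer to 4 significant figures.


F = 28052.5680 * 2.4750 / 19.2530 / 1000
F = 3.606 kN


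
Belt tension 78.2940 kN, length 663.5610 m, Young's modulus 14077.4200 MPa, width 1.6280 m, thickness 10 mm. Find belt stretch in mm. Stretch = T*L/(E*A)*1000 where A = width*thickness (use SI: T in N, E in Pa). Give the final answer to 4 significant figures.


A = 1.6280 * 0.01 = 0.01628 m^2
Stretch = 78.2940*1000 * 663.5610 / (14077.4200e6 * 0.01628) * 1000
Stretch = 226.7 mm


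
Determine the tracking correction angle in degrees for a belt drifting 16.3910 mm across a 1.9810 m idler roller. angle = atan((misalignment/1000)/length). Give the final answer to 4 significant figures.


misalign_m = 16.3910 / 1000 = 0.016391 m
angle = atan(0.016391 / 1.9810)
angle = 0.4741 deg


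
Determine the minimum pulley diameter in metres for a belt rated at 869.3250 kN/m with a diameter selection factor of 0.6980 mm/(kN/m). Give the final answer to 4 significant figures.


D = 869.3250 * 0.6980 / 1000
D = 0.6068 m


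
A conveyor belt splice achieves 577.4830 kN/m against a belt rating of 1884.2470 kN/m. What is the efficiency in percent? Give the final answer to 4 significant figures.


Eff = 577.4830 / 1884.2470 * 100
Eff = 30.65 %


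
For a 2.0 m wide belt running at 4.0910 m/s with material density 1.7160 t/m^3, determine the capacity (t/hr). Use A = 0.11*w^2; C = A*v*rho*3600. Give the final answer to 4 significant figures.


A = 0.11 * 2.0^2 = 0.44 m^2
C = 0.44 * 4.0910 * 1.7160 * 3600
C = 11120 t/hr


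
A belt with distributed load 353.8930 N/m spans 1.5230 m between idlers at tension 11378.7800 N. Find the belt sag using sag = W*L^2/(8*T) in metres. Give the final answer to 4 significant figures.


sag = 353.8930 * 1.5230^2 / (8 * 11378.7800)
sag = 0.009017 m


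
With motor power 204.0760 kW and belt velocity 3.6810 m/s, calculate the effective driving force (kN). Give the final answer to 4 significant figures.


Te = P / v = 204.0760 / 3.6810
Te = 55.44 kN


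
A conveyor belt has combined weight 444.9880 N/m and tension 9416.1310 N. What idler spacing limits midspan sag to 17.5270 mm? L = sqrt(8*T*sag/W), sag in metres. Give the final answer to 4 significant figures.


sag = 17.5270/1000 = 0.017527 m
L = sqrt(8 * 9416.1310 * 0.017527 / 444.9880)
L = 1.723 m


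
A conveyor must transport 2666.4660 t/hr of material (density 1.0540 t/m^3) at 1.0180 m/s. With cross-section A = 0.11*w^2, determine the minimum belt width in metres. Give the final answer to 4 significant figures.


A_req = 2666.4660 / (1.0180 * 1.0540 * 3600) = 0.690312 m^2
w = sqrt(0.690312 / 0.11)
w = 2.505 m


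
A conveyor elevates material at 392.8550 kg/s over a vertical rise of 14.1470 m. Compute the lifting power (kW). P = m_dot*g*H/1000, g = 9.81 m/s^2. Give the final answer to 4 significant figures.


P = 392.8550 * 9.81 * 14.1470 / 1000
P = 54.52 kW


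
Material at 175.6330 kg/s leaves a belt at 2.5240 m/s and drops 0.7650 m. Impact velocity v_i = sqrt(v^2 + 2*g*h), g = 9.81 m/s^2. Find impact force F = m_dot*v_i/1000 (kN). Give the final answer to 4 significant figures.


v_i = sqrt(2.5240^2 + 2*9.81*0.7650) = 4.62384 m/s
F = 175.6330 * 4.62384 / 1000
F = 0.8121 kN


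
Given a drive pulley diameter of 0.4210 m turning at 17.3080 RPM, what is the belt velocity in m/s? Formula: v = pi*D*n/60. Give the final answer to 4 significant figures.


v = pi * 0.4210 * 17.3080 / 60
v = 0.3815 m/s


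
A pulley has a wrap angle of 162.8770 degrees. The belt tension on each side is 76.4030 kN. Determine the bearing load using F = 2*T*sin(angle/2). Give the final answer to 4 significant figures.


F = 2 * 76.4030 * sin(162.8770/2 deg)
F = 151.1 kN


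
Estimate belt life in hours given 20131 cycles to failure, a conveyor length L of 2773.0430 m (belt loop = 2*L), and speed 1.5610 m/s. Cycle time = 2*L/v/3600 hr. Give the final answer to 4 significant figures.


cycle_time = 2 * 2773.0430 / 1.5610 / 3600 = 0.986918 hr
life = 20131 * 0.986918 = 19870 hours


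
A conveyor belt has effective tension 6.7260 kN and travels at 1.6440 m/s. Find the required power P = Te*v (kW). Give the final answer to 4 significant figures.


P = Te * v = 6.7260 * 1.6440
P = 11.06 kW


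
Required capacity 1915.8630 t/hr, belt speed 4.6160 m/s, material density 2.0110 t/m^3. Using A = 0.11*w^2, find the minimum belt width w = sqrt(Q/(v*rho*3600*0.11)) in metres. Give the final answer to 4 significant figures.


A_req = 1915.8630 / (4.6160 * 2.0110 * 3600) = 0.0573303 m^2
w = sqrt(0.0573303 / 0.11)
w = 0.7219 m


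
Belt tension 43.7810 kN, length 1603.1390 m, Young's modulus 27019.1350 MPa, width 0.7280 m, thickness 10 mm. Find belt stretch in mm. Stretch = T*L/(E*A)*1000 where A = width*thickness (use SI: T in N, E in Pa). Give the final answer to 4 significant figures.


A = 0.7280 * 0.01 = 0.00728 m^2
Stretch = 43.7810*1000 * 1603.1390 / (27019.1350e6 * 0.00728) * 1000
Stretch = 356.8 mm


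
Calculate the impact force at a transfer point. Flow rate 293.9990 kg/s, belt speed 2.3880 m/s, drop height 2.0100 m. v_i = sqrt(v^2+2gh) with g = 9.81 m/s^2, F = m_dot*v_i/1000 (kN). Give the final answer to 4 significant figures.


v_i = sqrt(2.3880^2 + 2*9.81*2.0100) = 6.71854 m/s
F = 293.9990 * 6.71854 / 1000
F = 1.975 kN


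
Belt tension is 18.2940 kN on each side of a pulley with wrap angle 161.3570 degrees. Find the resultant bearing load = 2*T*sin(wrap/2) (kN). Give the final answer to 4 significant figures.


F = 2 * 18.2940 * sin(161.3570/2 deg)
F = 36.10 kN


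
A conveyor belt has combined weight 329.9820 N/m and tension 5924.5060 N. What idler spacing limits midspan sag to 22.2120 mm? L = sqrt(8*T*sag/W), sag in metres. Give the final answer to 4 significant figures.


sag = 22.2120/1000 = 0.022212 m
L = sqrt(8 * 5924.5060 * 0.022212 / 329.9820)
L = 1.786 m


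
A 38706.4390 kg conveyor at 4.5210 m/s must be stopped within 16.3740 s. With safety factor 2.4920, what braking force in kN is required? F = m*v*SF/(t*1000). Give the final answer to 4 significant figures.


F = 38706.4390 * 4.5210 / 16.3740 * 2.4920 / 1000
F = 26.63 kN


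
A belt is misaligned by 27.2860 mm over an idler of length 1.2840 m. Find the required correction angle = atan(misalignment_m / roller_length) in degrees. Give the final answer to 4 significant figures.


misalign_m = 27.2860 / 1000 = 0.027286 m
angle = atan(0.027286 / 1.2840)
angle = 1.217 deg


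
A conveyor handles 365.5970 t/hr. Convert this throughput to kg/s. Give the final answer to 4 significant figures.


m_dot = 365.5970 * 1000 / 3600
m_dot = 101.6 kg/s


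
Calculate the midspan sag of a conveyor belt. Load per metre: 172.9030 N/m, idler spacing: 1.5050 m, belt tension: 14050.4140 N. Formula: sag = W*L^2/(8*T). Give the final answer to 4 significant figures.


sag = 172.9030 * 1.5050^2 / (8 * 14050.4140)
sag = 0.003484 m


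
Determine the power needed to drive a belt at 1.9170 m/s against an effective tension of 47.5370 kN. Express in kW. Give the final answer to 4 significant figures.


P = Te * v = 47.5370 * 1.9170
P = 91.13 kW


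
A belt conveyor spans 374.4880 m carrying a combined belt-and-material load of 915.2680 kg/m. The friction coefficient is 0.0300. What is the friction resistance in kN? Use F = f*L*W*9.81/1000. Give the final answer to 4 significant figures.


F = 0.0300 * 374.4880 * 915.2680 * 9.81 / 1000
F = 100.9 kN


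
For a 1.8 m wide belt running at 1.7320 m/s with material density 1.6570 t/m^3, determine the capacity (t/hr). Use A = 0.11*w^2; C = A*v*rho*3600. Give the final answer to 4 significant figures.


A = 0.11 * 1.8^2 = 0.3564 m^2
C = 0.3564 * 1.7320 * 1.6570 * 3600
C = 3682 t/hr


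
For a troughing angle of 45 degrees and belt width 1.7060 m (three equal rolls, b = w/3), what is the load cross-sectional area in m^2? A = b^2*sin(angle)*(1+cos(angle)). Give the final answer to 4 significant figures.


b = 1.7060/3 = 0.568667 m
A = 0.568667^2 * sin(45 deg) * (1 + cos(45 deg))
A = 0.3904 m^2


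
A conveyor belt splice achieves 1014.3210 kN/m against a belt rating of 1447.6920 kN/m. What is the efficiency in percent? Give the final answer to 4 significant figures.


Eff = 1014.3210 / 1447.6920 * 100
Eff = 70.06 %


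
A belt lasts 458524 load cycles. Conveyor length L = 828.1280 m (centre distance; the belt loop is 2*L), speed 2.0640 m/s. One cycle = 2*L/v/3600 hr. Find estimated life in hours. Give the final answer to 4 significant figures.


cycle_time = 2 * 828.1280 / 2.0640 / 3600 = 0.222903 hr
life = 458524 * 0.222903 = 102200 hours


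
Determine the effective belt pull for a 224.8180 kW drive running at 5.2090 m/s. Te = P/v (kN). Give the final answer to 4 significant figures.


Te = P / v = 224.8180 / 5.2090
Te = 43.16 kN


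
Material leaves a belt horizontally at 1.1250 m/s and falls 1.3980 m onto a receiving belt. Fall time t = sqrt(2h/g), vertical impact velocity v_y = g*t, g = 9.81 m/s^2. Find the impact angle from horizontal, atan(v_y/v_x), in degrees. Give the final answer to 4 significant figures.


t = sqrt(2*1.3980/9.81) = 0.533868 s
v_y = 9.81 * 0.533868 = 5.23725 m/s
angle = atan(5.23725 / 1.1250) = 77.88 deg


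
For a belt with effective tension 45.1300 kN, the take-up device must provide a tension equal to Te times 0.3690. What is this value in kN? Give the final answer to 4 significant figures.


T_tu = 45.1300 * 0.3690
T_tu = 16.65 kN


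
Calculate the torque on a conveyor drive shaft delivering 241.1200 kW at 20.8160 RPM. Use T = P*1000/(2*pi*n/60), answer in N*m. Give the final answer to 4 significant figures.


omega = 2*pi*20.8160/60 = 2.17985 rad/s
T = 241.1200*1000 / 2.17985
T = 110600 N*m


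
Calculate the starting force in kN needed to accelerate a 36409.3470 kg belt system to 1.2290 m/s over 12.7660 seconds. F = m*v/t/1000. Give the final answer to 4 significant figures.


F = 36409.3470 * 1.2290 / 12.7660 / 1000
F = 3.505 kN


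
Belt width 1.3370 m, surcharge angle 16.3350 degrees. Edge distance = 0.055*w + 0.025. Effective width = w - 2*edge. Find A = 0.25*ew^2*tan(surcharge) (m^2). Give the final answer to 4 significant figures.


edge = 0.055*1.3370 + 0.025 = 0.098535 m
ew = 1.3370 - 2*0.098535 = 1.13993 m
A = 0.25 * 1.13993^2 * tan(16.3350 deg)
A = 0.09521 m^2


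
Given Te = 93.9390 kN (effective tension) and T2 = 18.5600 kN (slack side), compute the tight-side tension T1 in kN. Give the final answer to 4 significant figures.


T1 = Te + T2 = 93.9390 + 18.5600
T1 = 112.5 kN


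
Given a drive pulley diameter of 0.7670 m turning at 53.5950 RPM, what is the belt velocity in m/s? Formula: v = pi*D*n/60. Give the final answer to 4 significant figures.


v = pi * 0.7670 * 53.5950 / 60
v = 2.152 m/s


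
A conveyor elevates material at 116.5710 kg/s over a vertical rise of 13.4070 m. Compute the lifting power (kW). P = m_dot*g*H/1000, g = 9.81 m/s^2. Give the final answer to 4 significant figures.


P = 116.5710 * 9.81 * 13.4070 / 1000
P = 15.33 kW


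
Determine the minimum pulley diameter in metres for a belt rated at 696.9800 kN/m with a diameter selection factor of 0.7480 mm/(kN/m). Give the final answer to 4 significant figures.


D = 696.9800 * 0.7480 / 1000
D = 0.5213 m


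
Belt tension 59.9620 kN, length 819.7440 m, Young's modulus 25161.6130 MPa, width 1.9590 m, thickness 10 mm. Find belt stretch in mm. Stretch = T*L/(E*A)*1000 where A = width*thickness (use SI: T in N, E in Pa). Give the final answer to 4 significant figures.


A = 1.9590 * 0.01 = 0.01959 m^2
Stretch = 59.9620*1000 * 819.7440 / (25161.6130e6 * 0.01959) * 1000
Stretch = 99.72 mm


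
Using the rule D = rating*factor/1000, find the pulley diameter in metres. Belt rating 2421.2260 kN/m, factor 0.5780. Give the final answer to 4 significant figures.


D = 2421.2260 * 0.5780 / 1000
D = 1.399 m


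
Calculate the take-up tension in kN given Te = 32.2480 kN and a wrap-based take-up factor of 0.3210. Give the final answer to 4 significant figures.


T_tu = 32.2480 * 0.3210
T_tu = 10.35 kN


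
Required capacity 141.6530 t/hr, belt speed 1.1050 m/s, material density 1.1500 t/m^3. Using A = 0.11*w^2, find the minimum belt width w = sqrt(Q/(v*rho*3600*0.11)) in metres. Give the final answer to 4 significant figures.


A_req = 141.6530 / (1.1050 * 1.1500 * 3600) = 0.0309644 m^2
w = sqrt(0.0309644 / 0.11)
w = 0.5306 m


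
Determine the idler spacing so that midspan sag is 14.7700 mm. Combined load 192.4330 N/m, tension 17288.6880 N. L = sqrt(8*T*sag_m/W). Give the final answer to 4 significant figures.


sag = 14.7700/1000 = 0.014770 m
L = sqrt(8 * 17288.6880 * 0.014770 / 192.4330)
L = 3.258 m


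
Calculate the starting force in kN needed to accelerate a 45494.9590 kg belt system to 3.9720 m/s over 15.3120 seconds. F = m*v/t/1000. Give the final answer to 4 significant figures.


F = 45494.9590 * 3.9720 / 15.3120 / 1000
F = 11.80 kN


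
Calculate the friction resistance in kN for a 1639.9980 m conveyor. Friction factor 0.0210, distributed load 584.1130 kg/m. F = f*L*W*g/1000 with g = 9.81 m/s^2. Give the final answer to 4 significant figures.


F = 0.0210 * 1639.9980 * 584.1130 * 9.81 / 1000
F = 197.3 kN


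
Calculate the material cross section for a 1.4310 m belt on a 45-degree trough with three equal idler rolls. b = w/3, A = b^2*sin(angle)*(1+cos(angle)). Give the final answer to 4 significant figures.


b = 1.4310/3 = 0.477 m
A = 0.477^2 * sin(45 deg) * (1 + cos(45 deg))
A = 0.2747 m^2


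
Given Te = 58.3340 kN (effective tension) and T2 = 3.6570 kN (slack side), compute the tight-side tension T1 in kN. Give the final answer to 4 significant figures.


T1 = Te + T2 = 58.3340 + 3.6570
T1 = 61.99 kN


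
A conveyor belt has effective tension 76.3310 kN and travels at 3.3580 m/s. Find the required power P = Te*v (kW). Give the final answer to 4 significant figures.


P = Te * v = 76.3310 * 3.3580
P = 256.3 kW


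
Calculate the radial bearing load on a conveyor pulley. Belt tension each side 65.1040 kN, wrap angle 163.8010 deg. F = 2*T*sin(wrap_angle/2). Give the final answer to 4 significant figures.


F = 2 * 65.1040 * sin(163.8010/2 deg)
F = 128.9 kN


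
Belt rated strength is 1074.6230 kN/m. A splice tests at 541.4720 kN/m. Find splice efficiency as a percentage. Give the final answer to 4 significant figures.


Eff = 541.4720 / 1074.6230 * 100
Eff = 50.39 %


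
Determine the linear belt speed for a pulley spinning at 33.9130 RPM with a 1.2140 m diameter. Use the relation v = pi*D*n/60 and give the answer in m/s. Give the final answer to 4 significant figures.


v = pi * 1.2140 * 33.9130 / 60
v = 2.156 m/s


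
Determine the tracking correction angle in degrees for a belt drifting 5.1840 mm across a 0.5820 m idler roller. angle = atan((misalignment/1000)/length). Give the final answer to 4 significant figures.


misalign_m = 5.1840 / 1000 = 0.005184 m
angle = atan(0.005184 / 0.5820)
angle = 0.5103 deg


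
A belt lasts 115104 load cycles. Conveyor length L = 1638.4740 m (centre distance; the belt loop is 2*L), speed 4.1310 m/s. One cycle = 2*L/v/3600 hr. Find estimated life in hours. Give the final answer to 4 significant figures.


cycle_time = 2 * 1638.4740 / 4.1310 / 3600 = 0.220349 hr
life = 115104 * 0.220349 = 25360 hours


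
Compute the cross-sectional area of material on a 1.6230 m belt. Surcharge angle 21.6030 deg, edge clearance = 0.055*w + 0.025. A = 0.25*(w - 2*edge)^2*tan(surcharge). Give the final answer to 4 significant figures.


edge = 0.055*1.6230 + 0.025 = 0.114265 m
ew = 1.6230 - 2*0.114265 = 1.39447 m
A = 0.25 * 1.39447^2 * tan(21.6030 deg)
A = 0.1925 m^2


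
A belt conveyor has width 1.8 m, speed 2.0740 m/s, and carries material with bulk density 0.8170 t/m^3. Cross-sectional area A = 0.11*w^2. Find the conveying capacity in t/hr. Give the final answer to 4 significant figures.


A = 0.11 * 1.8^2 = 0.3564 m^2
C = 0.3564 * 2.0740 * 0.8170 * 3600
C = 2174 t/hr


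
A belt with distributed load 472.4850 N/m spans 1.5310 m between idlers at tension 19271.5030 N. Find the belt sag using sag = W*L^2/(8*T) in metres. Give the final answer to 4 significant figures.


sag = 472.4850 * 1.5310^2 / (8 * 19271.5030)
sag = 0.007183 m


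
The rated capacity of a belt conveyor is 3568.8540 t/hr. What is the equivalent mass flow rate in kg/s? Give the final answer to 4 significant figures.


m_dot = 3568.8540 * 1000 / 3600
m_dot = 991.3 kg/s


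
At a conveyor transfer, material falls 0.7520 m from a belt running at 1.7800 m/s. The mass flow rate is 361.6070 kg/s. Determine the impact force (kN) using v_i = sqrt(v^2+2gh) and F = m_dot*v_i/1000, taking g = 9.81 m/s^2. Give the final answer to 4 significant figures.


v_i = sqrt(1.7800^2 + 2*9.81*0.7520) = 4.23351 m/s
F = 361.6070 * 4.23351 / 1000
F = 1.531 kN


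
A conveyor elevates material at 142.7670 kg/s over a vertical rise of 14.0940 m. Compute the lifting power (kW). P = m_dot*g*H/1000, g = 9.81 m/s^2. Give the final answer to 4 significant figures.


P = 142.7670 * 9.81 * 14.0940 / 1000
P = 19.74 kW


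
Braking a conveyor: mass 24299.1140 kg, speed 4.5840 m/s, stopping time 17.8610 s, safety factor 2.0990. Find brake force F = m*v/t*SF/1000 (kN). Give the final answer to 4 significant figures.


F = 24299.1140 * 4.5840 / 17.8610 * 2.0990 / 1000
F = 13.09 kN


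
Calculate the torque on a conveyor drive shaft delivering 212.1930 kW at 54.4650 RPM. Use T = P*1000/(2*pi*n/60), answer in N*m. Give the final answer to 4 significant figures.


omega = 2*pi*54.4650/60 = 5.70356 rad/s
T = 212.1930*1000 / 5.70356
T = 37200 N*m


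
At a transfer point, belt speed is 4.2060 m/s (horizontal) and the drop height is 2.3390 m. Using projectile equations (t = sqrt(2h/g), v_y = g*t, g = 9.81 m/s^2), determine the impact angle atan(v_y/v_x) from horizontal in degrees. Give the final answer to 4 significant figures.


t = sqrt(2*2.3390/9.81) = 0.690551 s
v_y = 9.81 * 0.690551 = 6.77431 m/s
angle = atan(6.77431 / 4.2060) = 58.16 deg


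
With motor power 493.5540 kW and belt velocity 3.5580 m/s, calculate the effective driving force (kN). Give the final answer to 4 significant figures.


Te = P / v = 493.5540 / 3.5580
Te = 138.7 kN


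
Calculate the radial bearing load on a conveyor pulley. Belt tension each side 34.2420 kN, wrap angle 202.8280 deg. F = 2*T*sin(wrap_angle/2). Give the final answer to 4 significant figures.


F = 2 * 34.2420 * sin(202.8280/2 deg)
F = 67.13 kN


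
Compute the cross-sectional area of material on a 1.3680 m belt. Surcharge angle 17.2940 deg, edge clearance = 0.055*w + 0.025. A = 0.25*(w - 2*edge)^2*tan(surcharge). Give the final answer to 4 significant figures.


edge = 0.055*1.3680 + 0.025 = 0.10024 m
ew = 1.3680 - 2*0.10024 = 1.16752 m
A = 0.25 * 1.16752^2 * tan(17.2940 deg)
A = 0.1061 m^2


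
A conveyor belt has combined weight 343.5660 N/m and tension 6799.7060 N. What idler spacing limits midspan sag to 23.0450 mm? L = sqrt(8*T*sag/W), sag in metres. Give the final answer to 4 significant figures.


sag = 23.0450/1000 = 0.023045 m
L = sqrt(8 * 6799.7060 * 0.023045 / 343.5660)
L = 1.910 m


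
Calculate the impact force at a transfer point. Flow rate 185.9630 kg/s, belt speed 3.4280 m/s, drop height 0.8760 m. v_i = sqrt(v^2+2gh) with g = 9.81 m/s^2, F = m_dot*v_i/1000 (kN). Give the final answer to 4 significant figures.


v_i = sqrt(3.4280^2 + 2*9.81*0.8760) = 5.37943 m/s
F = 185.9630 * 5.37943 / 1000
F = 1.000 kN


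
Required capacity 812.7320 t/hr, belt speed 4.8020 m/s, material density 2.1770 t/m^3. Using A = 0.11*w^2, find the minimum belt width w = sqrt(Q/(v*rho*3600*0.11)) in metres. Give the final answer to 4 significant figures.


A_req = 812.7320 / (4.8020 * 2.1770 * 3600) = 0.0215956 m^2
w = sqrt(0.0215956 / 0.11)
w = 0.4431 m


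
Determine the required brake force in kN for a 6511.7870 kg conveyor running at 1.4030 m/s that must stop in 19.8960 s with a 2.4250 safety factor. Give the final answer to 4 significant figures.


F = 6511.7870 * 1.4030 / 19.8960 * 2.4250 / 1000
F = 1.114 kN


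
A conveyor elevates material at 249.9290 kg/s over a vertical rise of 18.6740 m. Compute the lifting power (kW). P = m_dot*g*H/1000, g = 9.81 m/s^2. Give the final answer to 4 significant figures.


P = 249.9290 * 9.81 * 18.6740 / 1000
P = 45.78 kW


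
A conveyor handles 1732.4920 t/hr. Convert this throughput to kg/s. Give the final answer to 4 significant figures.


m_dot = 1732.4920 * 1000 / 3600
m_dot = 481.2 kg/s


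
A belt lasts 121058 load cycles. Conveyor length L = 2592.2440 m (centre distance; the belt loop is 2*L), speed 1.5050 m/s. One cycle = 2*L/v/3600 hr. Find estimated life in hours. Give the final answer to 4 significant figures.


cycle_time = 2 * 2592.2440 / 1.5050 / 3600 = 0.956901 hr
life = 121058 * 0.956901 = 115800 hours


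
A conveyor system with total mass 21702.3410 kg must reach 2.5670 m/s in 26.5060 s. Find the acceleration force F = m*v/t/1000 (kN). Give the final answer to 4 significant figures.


F = 21702.3410 * 2.5670 / 26.5060 / 1000
F = 2.102 kN


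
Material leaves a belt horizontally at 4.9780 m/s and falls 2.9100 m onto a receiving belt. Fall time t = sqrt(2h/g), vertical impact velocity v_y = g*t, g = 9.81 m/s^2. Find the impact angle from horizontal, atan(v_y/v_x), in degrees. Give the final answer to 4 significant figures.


t = sqrt(2*2.9100/9.81) = 0.770242 s
v_y = 9.81 * 0.770242 = 7.55607 m/s
angle = atan(7.55607 / 4.9780) = 56.62 deg


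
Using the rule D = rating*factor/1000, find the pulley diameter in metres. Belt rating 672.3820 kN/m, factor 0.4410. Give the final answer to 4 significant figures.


D = 672.3820 * 0.4410 / 1000
D = 0.2965 m


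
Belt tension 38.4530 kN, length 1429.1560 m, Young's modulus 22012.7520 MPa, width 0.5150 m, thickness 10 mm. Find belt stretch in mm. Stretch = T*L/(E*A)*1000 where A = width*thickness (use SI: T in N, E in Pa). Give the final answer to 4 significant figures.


A = 0.5150 * 0.01 = 0.00515 m^2
Stretch = 38.4530*1000 * 1429.1560 / (22012.7520e6 * 0.00515) * 1000
Stretch = 484.8 mm


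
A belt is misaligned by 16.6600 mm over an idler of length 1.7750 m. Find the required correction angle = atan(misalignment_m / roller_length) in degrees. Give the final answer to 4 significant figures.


misalign_m = 16.6600 / 1000 = 0.016660 m
angle = atan(0.016660 / 1.7750)
angle = 0.5378 deg


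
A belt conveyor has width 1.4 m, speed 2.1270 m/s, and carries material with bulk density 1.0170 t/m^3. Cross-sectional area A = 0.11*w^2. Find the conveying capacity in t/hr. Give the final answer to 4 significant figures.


A = 0.11 * 1.4^2 = 0.2156 m^2
C = 0.2156 * 2.1270 * 1.0170 * 3600
C = 1679 t/hr


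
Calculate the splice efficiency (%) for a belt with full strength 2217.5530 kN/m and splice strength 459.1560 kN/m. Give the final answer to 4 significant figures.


Eff = 459.1560 / 2217.5530 * 100
Eff = 20.71 %


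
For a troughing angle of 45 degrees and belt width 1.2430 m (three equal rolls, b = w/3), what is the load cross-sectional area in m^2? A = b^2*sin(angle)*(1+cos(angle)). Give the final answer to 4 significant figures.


b = 1.2430/3 = 0.414333 m
A = 0.414333^2 * sin(45 deg) * (1 + cos(45 deg))
A = 0.2072 m^2


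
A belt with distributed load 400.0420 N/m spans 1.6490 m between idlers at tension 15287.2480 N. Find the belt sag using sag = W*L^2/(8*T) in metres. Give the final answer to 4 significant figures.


sag = 400.0420 * 1.6490^2 / (8 * 15287.2480)
sag = 0.008895 m


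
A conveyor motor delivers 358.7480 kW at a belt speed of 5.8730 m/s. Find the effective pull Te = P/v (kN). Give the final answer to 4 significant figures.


Te = P / v = 358.7480 / 5.8730
Te = 61.08 kN


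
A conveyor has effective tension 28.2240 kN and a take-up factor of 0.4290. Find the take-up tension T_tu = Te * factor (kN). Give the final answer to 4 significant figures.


T_tu = 28.2240 * 0.4290
T_tu = 12.11 kN


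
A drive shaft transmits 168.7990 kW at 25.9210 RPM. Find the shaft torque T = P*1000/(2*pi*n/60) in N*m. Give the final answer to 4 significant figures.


omega = 2*pi*25.9210/60 = 2.71444 rad/s
T = 168.7990*1000 / 2.71444
T = 62190 N*m


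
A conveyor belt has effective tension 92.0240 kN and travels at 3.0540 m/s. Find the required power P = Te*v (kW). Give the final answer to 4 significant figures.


P = Te * v = 92.0240 * 3.0540
P = 281.0 kW


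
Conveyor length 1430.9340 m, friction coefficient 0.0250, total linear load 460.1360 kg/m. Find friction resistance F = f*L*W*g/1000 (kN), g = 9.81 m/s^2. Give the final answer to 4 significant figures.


F = 0.0250 * 1430.9340 * 460.1360 * 9.81 / 1000
F = 161.5 kN


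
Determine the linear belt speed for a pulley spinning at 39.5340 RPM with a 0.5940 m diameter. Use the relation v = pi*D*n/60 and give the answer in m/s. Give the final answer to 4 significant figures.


v = pi * 0.5940 * 39.5340 / 60
v = 1.230 m/s


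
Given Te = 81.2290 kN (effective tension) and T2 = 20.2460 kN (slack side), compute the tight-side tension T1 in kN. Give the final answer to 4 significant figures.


T1 = Te + T2 = 81.2290 + 20.2460
T1 = 101.5 kN


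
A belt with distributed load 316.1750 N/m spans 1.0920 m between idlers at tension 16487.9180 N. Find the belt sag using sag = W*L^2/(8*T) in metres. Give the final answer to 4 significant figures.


sag = 316.1750 * 1.0920^2 / (8 * 16487.9180)
sag = 0.002858 m


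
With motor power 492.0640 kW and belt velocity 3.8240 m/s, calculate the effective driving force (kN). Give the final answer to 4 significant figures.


Te = P / v = 492.0640 / 3.8240
Te = 128.7 kN


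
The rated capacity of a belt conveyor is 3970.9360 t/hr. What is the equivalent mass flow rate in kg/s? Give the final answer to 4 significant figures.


m_dot = 3970.9360 * 1000 / 3600
m_dot = 1103 kg/s


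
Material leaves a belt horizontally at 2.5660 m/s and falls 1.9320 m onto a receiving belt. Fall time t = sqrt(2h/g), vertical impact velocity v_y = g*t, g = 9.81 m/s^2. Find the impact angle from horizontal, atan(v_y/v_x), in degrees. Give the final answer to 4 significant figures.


t = sqrt(2*1.9320/9.81) = 0.627602 s
v_y = 9.81 * 0.627602 = 6.15678 m/s
angle = atan(6.15678 / 2.5660) = 67.37 deg


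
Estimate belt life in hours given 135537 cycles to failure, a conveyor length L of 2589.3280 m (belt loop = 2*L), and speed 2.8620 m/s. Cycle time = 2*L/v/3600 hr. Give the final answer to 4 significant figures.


cycle_time = 2 * 2589.3280 / 2.8620 / 3600 = 0.502626 hr
life = 135537 * 0.502626 = 68120 hours


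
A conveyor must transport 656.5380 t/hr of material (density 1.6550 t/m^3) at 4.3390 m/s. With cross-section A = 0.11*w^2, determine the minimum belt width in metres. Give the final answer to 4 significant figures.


A_req = 656.5380 / (4.3390 * 1.6550 * 3600) = 0.0253963 m^2
w = sqrt(0.0253963 / 0.11)
w = 0.4805 m


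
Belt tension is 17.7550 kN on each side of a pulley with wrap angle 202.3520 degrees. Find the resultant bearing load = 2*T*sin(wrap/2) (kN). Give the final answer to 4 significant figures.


F = 2 * 17.7550 * sin(202.3520/2 deg)
F = 34.84 kN


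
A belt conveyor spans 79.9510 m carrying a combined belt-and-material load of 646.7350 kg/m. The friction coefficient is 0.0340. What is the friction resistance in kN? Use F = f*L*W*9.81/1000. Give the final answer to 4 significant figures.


F = 0.0340 * 79.9510 * 646.7350 * 9.81 / 1000
F = 17.25 kN


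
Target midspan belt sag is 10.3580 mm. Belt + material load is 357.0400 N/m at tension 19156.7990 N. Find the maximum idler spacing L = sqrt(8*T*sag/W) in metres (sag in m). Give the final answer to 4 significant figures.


sag = 10.3580/1000 = 0.010358 m
L = sqrt(8 * 19156.7990 * 0.010358 / 357.0400)
L = 2.109 m


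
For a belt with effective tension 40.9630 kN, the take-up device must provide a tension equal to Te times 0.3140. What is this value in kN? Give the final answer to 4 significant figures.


T_tu = 40.9630 * 0.3140
T_tu = 12.86 kN


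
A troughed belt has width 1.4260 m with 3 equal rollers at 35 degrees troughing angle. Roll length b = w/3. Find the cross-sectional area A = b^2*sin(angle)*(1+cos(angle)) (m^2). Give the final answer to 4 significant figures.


b = 1.4260/3 = 0.475333 m
A = 0.475333^2 * sin(35 deg) * (1 + cos(35 deg))
A = 0.2358 m^2


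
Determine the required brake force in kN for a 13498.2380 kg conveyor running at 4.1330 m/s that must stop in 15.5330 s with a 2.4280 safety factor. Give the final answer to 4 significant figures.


F = 13498.2380 * 4.1330 / 15.5330 * 2.4280 / 1000
F = 8.720 kN


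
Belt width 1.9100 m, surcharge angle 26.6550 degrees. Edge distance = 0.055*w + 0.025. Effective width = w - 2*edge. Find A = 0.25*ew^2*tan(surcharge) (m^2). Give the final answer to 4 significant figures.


edge = 0.055*1.9100 + 0.025 = 0.13005 m
ew = 1.9100 - 2*0.13005 = 1.6499 m
A = 0.25 * 1.6499^2 * tan(26.6550 deg)
A = 0.3416 m^2


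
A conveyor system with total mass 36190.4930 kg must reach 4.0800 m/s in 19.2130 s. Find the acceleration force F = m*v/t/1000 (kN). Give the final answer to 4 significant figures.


F = 36190.4930 * 4.0800 / 19.2130 / 1000
F = 7.685 kN


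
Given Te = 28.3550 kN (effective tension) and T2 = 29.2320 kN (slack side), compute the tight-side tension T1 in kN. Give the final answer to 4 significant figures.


T1 = Te + T2 = 28.3550 + 29.2320
T1 = 57.59 kN


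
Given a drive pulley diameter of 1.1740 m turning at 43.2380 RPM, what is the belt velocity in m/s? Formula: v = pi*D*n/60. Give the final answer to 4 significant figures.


v = pi * 1.1740 * 43.2380 / 60
v = 2.658 m/s


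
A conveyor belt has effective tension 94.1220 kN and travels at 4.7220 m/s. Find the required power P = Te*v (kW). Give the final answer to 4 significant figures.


P = Te * v = 94.1220 * 4.7220
P = 444.4 kW


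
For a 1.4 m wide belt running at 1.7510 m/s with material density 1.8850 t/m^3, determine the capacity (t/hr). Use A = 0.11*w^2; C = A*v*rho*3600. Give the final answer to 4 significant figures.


A = 0.11 * 1.4^2 = 0.2156 m^2
C = 0.2156 * 1.7510 * 1.8850 * 3600
C = 2562 t/hr


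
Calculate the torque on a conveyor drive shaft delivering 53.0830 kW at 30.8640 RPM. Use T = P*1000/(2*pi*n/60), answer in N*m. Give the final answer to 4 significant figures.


omega = 2*pi*30.8640/60 = 3.23207 rad/s
T = 53.0830*1000 / 3.23207
T = 16420 N*m


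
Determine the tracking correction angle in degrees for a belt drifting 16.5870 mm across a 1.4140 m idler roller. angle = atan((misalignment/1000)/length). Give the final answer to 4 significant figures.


misalign_m = 16.5870 / 1000 = 0.016587 m
angle = atan(0.016587 / 1.4140)
angle = 0.6721 deg


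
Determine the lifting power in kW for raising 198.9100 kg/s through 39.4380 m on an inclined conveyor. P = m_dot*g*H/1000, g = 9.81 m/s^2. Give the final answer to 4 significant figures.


P = 198.9100 * 9.81 * 39.4380 / 1000
P = 76.96 kW


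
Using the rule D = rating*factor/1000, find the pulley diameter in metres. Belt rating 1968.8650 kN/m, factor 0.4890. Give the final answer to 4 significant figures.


D = 1968.8650 * 0.4890 / 1000
D = 0.9628 m


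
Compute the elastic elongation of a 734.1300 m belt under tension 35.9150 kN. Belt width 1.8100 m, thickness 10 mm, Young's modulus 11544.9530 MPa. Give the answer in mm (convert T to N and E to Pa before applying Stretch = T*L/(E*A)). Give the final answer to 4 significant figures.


A = 1.8100 * 0.01 = 0.01810 m^2
Stretch = 35.9150*1000 * 734.1300 / (11544.9530e6 * 0.01810) * 1000
Stretch = 126.2 mm


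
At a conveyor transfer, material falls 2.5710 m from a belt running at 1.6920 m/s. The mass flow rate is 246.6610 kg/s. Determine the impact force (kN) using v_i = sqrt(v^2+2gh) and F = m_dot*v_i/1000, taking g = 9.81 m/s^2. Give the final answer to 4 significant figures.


v_i = sqrt(1.6920^2 + 2*9.81*2.5710) = 7.30109 m/s
F = 246.6610 * 7.30109 / 1000
F = 1.801 kN


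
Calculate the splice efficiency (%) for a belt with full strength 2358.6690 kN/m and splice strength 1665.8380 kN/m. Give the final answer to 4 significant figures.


Eff = 1665.8380 / 2358.6690 * 100
Eff = 70.63 %


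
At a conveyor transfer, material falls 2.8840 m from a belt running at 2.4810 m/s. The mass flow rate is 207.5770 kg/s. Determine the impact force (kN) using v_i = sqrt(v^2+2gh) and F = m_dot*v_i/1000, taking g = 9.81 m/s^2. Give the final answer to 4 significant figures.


v_i = sqrt(2.4810^2 + 2*9.81*2.8840) = 7.92082 m/s
F = 207.5770 * 7.92082 / 1000
F = 1.644 kN
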